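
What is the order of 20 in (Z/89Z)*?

44

By Lagrange's theorem, ord_89(20) divides φ(89) = 89 − 1 = 88 = 2^3 · 11.
Divisors of 88: 1, 2, 4, 8, 11, 22, 44, 88.
Evaluate successive powers at the divisors of 88:
20^1 ≡ 20
20^2 ≡ 44
20^4 ≡ 67
20^8 ≡ 39
20^11 ≡ 55
20^22 ≡ 88
20^44 ≡ 1
The smallest such exponent is 44, so the order of 20 is 44.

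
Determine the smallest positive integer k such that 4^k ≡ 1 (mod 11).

5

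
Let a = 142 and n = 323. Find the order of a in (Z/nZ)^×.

144

ord(142) | φ(323) = φ(17·19) = (17−1)·(19−1) = 16·18 = 288 = 2^5 · 3^2.
Divisors of 288: 1, 2, 3, 4, 6, 8, 9, 12, 16, 18, 24, 32, 36, 48, 72, 96, 144, 288.
Test each divisor d:
142^1 ≡ 142 (mod 323)
142^2 ≡ 138 (mod 323)
142^3 ≡ 216 (mod 323)
142^4 ≡ 310 (mod 323)
142^6 ≡ 144 (mod 323)
142^8 ≡ 169 (mod 323)
142^9 ≡ 96 (mod 323)
142^12 ≡ 64 (mod 323)
142^16 ≡ 137 (mod 323)
142^18 ≡ 172 (mod 323)
142^24 ≡ 220 (mod 323)
142^32 ≡ 35 (mod 323)
142^36 ≡ 191 (mod 323)
142^48 ≡ 273 (mod 323)
142^72 ≡ 305 (mod 323)
142^96 ≡ 239 (mod 323)
142^144 ≡ 1 (mod 323) ✓
Therefore the multiplicative order of 142 modulo 323 is 144.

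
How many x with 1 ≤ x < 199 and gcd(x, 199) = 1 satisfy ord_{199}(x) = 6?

φ(199) = 199 − 1 = 198 = 2 · 3^2 · 11.
Since (Z/199Z)^× is cyclic of order 198, the number of elements of order d is φ(d) when d | 198 and 0 otherwise.
6 = 2 · 3 divides 198, and φ(6) = 2.

2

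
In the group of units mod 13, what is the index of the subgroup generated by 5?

The order of 5 must divide φ(13) = 13 − 1 = 12 = 2^2 · 3.
Divisors of 12: 1, 2, 3, 4, 6, 12.
Check 5^d mod 13 for each divisor in increasing order:
5^1 ≡ 5 (mod 13)
5^2 ≡ 12 (mod 13)
5^3 ≡ 8 (mod 13)
5^4 ≡ 1 (mod 13) ✓
The order of 5 is 4, so the subgroup it generates has 4 elements.
[(Z/13Z)^× : ⟨5⟩] = 12/4 = 3.

3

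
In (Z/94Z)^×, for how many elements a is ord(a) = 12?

0

φ(94) = φ(2)·φ(47) = 1·46 = 46 = 2 · 23.
In a cyclic group of order 46, there are φ(d) elements of order d for each divisor d of 46, and zero for non-divisors.
12 does not divide 46, so no element of (Z/94Z)^× has order 12.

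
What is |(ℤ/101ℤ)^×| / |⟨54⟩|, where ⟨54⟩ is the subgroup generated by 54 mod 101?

4

Since 54 ∈ (Z/101Z)^×, its order divides φ(101) = 101 − 1 = 100 = 2^2 · 5^2.
Divisors of 100: 1, 2, 4, 5, 10, 20, 25, 50, 100.
Evaluate successive powers at the divisors of 100:
54^1 ≡ 54 (mod 101)
54^2 ≡ 88 (mod 101)
54^4 ≡ 68 (mod 101)
54^5 ≡ 36 (mod 101)
54^10 ≡ 84 (mod 101)
54^20 ≡ 87 (mod 101)
54^25 ≡ 1 (mod 101) ✓
Thus |⟨54⟩| = ord(54) = 25.
[(Z/101Z)^× : ⟨54⟩] = 100/25 = 4.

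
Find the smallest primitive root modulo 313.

10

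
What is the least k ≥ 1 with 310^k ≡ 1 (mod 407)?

By Lagrange's theorem, ord_407(310) divides φ(407) = φ(11·37) = (11−1)·(37−1) = 10·36 = 360 = 2^3 · 3^2 · 5.
Divisors of 360: 1, 2, 3, 4, 5, 6, 8, 9, 10, 12, 15, 18, 20, 24, 30, 36, 40, 45, 60, 72, 90, 120, 180, 360.
Evaluate successive powers at the divisors of 360:
310^1 ≡ 310
310^2 ≡ 48
310^3 ≡ 228
310^4 ≡ 269
310^5 ≡ 362
310^6 ≡ 295
310^8 ≡ 322
310^9 ≡ 105
310^10 ≡ 397
310^12 ≡ 334
310^15 ≡ 43
310^18 ≡ 36
310^20 ≡ 100
310^24 ≡ 38
310^30 ≡ 221
310^36 ≡ 75
310^40 ≡ 232
310^45 ≡ 142
310^60 ≡ 1
Therefore the multiplicative order of 310 modulo 407 is 60.

60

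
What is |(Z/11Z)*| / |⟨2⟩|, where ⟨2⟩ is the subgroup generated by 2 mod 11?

Since 2 ∈ (Z/11Z)^×, its order divides φ(11) = 11 − 1 = 10 = 2 · 5.
Divisors of 10: 1, 2, 5, 10.
Test each divisor d:
2^1 ≡ 2
2^2 ≡ 4
2^5 ≡ 10
2^10 ≡ 1
Thus |⟨2⟩| = ord(2) = 10.
The index is φ(11) / ord(2) = 10 / 10 = 1.

1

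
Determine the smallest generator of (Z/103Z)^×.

φ(103) = 103 − 1 = 102 = 2 · 3 · 17.
g is a primitive root iff g^(102/q) ≢ 1 (mod 103) for each prime q ∈ {2, 3, 17}.
g = 2: 2^51 ≡ 1 — hits 1, so not a primitive root.
g = 3: 3^51 ≡ 102; 3^34 ≡ 1 — hits 1, so not a primitive root.
g = 4: 4^51 ≡ 1 — hits 1, so not a primitive root.
g = 5: 5^51 ≡ 102; 5^34 ≡ 56; 5^6 ≡ 72 — none is 1, so 5 is a primitive root.
So 5 is the smallest generator of (Z/103Z)^×.

5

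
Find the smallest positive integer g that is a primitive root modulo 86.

3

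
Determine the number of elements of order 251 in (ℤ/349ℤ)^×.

φ(349) = 349 − 1 = 348 = 2^2 · 3 · 29.
(Z/349Z)^× is cyclic (|G| = 348); a cyclic group of order m has exactly φ(d) elements of each order d | m, and none otherwise.
Here 348 is not a multiple of 251, so there are no elements of order 251.

0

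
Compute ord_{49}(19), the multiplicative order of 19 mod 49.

ord(19) | φ(49) = φ(7^2) = 7·(7−1) = 42 = 2 · 3 · 7.
Divisors of 42: 1, 2, 3, 6, 7, 14, 21, 42.
Evaluate successive powers at the divisors of 42:
19^1 ≡ 19 (mod 49)
19^2 ≡ 18 (mod 49)
19^3 ≡ 48 (mod 49)
19^6 ≡ 1 (mod 49) ✓
Hence ord(19) = 6.

6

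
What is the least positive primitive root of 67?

φ(67) = 67 − 1 = 66 = 2 · 3 · 11.
g is a primitive root iff g^(66/q) ≢ 1 (mod 67) for each prime q ∈ {2, 3, 11}.
g = 2: 2^33 ≡ 66; 2^22 ≡ 37; 2^6 ≡ 64 — none is 1, so 2 is a primitive root.
The smallest primitive root modulo 67 is 2.

2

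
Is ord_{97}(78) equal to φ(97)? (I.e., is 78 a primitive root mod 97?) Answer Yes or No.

φ(97) = 97 − 1 = 96 = 2^5 · 3.
It suffices to check that the order of 78 is not a proper divisor of 96: compute 78^(96/q) for q ∈ {2, 3}.
78^48 ≡ 96 (mod 97)  [q = 2: ≢ 1 ✓]
78^32 ≡ 1 (mod 97)  [q = 3: ≡ 1 ✗]
Since 78^32 ≡ 1, the order of 78 divides 32 < 96, so 78 is not a primitive root.

No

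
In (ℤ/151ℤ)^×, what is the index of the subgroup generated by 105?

10

Since 105 ∈ (Z/151Z)^×, its order divides φ(151) = 151 − 1 = 150 = 2 · 3 · 5^2.
Divisors of 150: 1, 2, 3, 5, 6, 10, 15, 25, 30, 50, 75, 150.
Check 105^d mod 151 for each divisor in increasing order:
105^1 ≡ 105
105^2 ≡ 2
105^3 ≡ 59
105^5 ≡ 118
105^6 ≡ 8
105^10 ≡ 32
105^15 ≡ 1
So ord_151(105) = 15, hence |⟨105⟩| = 15.
[(Z/151Z)^× : ⟨105⟩] = 150/15 = 10.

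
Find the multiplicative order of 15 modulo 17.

8

The order of 15 must divide φ(17) = 17 − 1 = 16 = 2^4.
Divisors of 16: 1, 2, 4, 8, 16.
Compute 15^d (mod 17) for the divisors d until we hit 1:
15^1 ≡ 15 (mod 17)
15^2 ≡ 4 (mod 17)
15^4 ≡ 16 (mod 17)
15^8 ≡ 1 (mod 17) ✓
The smallest such exponent is 8, so the order of 15 is 8.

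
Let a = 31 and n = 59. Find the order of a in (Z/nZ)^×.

ord(31) | φ(59) = 59 − 1 = 58 = 2 · 29.
Divisors of 58: 1, 2, 29, 58.
Test each divisor d:
31^1 ≡ 31
31^2 ≡ 17
31^29 ≡ 58
31^58 ≡ 1
So ord_59(31) = 58.

58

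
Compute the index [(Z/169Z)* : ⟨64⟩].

6

By Lagrange's theorem, ord_169(64) divides φ(169) = φ(13^2) = 13·(13−1) = 156 = 2^2 · 3 · 13.
Divisors of 156: 1, 2, 3, 4, 6, 12, 13, 26, 39, 52, 78, 156.
Evaluate successive powers at the divisors of 156:
64^1 ≡ 64
64^2 ≡ 40
64^3 ≡ 25
64^4 ≡ 79
64^6 ≡ 118
64^12 ≡ 66
64^13 ≡ 168
64^26 ≡ 1
So ord_169(64) = 26, hence |⟨64⟩| = 26.
Index = |(Z/169Z)^×| / |⟨64⟩| = 156 / 26 = 6.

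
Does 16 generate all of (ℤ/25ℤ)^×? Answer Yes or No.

φ(25) = φ(5^2) = 5·(5−1) = 20 = 2^2 · 5.
An element g generates (Z/25Z)^× iff g^(20/q) ≢ 1 (mod 25) for each prime q ∈ {2, 5}.
16^10 ≡ 1 (mod 25)  [q = 2: ≡ 1 ✗]
16^4 ≡ 11 (mod 25)  [q = 5: ≢ 1 ✓]
Since 16^10 ≡ 1, the order of 16 divides 10 < 20, so 16 is not a primitive root.

No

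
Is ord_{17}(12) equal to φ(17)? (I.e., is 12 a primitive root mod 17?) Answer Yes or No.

Yes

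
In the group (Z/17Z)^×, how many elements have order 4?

2

φ(17) = 17 − 1 = 16 = 2^4.
(Z/17Z)^× is cyclic (|G| = 16); a cyclic group of order m has exactly φ(d) elements of each order d | m, and none otherwise.
4 = 2^2 divides 16, and φ(4) = 2.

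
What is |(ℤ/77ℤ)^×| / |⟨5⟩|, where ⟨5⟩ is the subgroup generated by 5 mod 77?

2

By Lagrange's theorem, ord_77(5) divides φ(77) = φ(7·11) = (7−1)·(11−1) = 6·10 = 60 = 2^2 · 3 · 5.
Divisors of 60: 1, 2, 3, 4, 5, 6, 10, 12, 15, 20, 30, 60.
Compute 5^d (mod 77) for the divisors d until we hit 1:
5^1 ≡ 5 (mod 77)
5^2 ≡ 25 (mod 77)
5^3 ≡ 48 (mod 77)
5^4 ≡ 9 (mod 77)
5^5 ≡ 45 (mod 77)
5^6 ≡ 71 (mod 77)
5^10 ≡ 23 (mod 77)
5^12 ≡ 36 (mod 77)
5^15 ≡ 34 (mod 77)
5^20 ≡ 67 (mod 77)
5^30 ≡ 1 (mod 77) ✓
So ord_77(5) = 30, hence |⟨5⟩| = 30.
Index = |(Z/77Z)^×| / |⟨5⟩| = 60 / 30 = 2.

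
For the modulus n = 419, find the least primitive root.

2

φ(419) = 419 − 1 = 418 = 2 · 11 · 19.
g is a primitive root iff g^(418/q) ≢ 1 (mod 419) for each prime q ∈ {2, 11, 19}.
g = 2: 2^209 ≡ 418; 2^38 ≡ 334; 2^22 ≡ 114 — none is 1, so 2 is a primitive root.
So 2 is the smallest generator of (Z/419Z)^×.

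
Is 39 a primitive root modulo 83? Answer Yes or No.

φ(83) = 83 − 1 = 82 = 2 · 41.
39 is a primitive root mod 83 iff 39^(φ(83)/q) ≢ 1 for every prime q | φ(83), i.e. q ∈ {2, 41}.
39^41 ≡ 82 (mod 83)  [q = 2: ≢ 1 ✓]
39^2 ≡ 27 (mod 83)  [q = 41: ≢ 1 ✓]
All checks pass, so 39 has order 82 and is a primitive root modulo 83.

Yes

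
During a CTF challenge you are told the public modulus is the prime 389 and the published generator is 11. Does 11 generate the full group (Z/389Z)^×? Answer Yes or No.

φ(389) = 389 − 1 = 388 = 2^2 · 97.
It suffices to check that the order of 11 is not a proper divisor of 388: compute 11^(388/q) for q ∈ {2, 97}.
11^194 ≡ 1 (mod 389)  [q = 2: ≡ 1 ✗]
11^4 ≡ 248 (mod 389)  [q = 97: ≢ 1 ✓]
Since 11^194 ≡ 1, the order of 11 divides 194 < 388, so 11 is not a primitive root.

No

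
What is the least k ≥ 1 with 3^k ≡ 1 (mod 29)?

By Lagrange's theorem, ord_29(3) divides φ(29) = 29 − 1 = 28 = 2^2 · 7.
Divisors of 28: 1, 2, 4, 7, 14, 28.
Test each divisor d:
3^1 ≡ 3
3^2 ≡ 9
3^4 ≡ 23
3^7 ≡ 12
3^14 ≡ 28
3^28 ≡ 1
Therefore the multiplicative order of 3 modulo 29 is 28.

28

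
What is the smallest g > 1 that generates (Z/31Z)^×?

φ(31) = 31 − 1 = 30 = 2 · 3 · 5.
Test candidates g = 2, 3, … against the prime factors q ∈ {2, 3, 5} of φ(31): g is a generator iff g^(30/q) ≢ 1 for every such q.
g = 2: 2^15 ≡ 1 — hits 1, so not a primitive root.
g = 3: 3^15 ≡ 30; 3^10 ≡ 25; 3^6 ≡ 16 — none is 1, so 3 is a primitive root.
So 3 is the smallest generator of (Z/31Z)^×.

3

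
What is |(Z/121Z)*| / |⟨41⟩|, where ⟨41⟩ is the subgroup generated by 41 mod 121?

Since 41 ∈ (Z/121Z)^×, its order divides φ(121) = φ(11^2) = 11·(11−1) = 110 = 2 · 5 · 11.
Divisors of 110: 1, 2, 5, 10, 11, 22, 55, 110.
Check 41^d mod 121 for each divisor in increasing order:
41^1 ≡ 41
41^2 ≡ 108
41^5 ≡ 32
41^10 ≡ 56
41^11 ≡ 118
41^22 ≡ 9
41^55 ≡ 120
41^110 ≡ 1
So ord_121(41) = 110, hence |⟨41⟩| = 110.
[(Z/121Z)^× : ⟨41⟩] = 110/110 = 1.

1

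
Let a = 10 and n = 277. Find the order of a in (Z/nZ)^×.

The order of 10 must divide φ(277) = 277 − 1 = 276 = 2^2 · 3 · 23.
Divisors of 276: 1, 2, 3, 4, 6, 12, 23, 46, 69, 92, 138, 276.
Compute 10^d (mod 277) for the divisors d until we hit 1:
10^1 ≡ 10
10^2 ≡ 100
10^3 ≡ 169
10^4 ≡ 28
10^6 ≡ 30
10^12 ≡ 69
10^23 ≡ 116
10^46 ≡ 160
10^69 ≡ 1
Hence ord(10) = 69.

69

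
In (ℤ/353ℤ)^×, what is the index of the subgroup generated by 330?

ord(330) | φ(353) = 353 − 1 = 352 = 2^5 · 11.
Divisors of 352: 1, 2, 4, 8, 11, 16, 22, 32, 44, 88, 176, 352.
Evaluate successive powers at the divisors of 352:
330^1 ≡ 330 (mod 353)
330^2 ≡ 176 (mod 353)
330^4 ≡ 265 (mod 353)
330^8 ≡ 331 (mod 353)
330^11 ≡ 100 (mod 353)
330^16 ≡ 131 (mod 353)
330^22 ≡ 116 (mod 353)
330^32 ≡ 217 (mod 353)
330^44 ≡ 42 (mod 353)
330^88 ≡ 352 (mod 353)
330^176 ≡ 1 (mod 353) ✓
Thus |⟨330⟩| = ord(330) = 176.
Index = |(Z/353Z)^×| / |⟨330⟩| = 352 / 176 = 2.

2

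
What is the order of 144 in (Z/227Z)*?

113

ord(144) | φ(227) = 227 − 1 = 226 = 2 · 113.
Divisors of 226: 1, 2, 113, 226.
Compute 144^d (mod 227) for the divisors d until we hit 1:
144^1 ≡ 144 (mod 227)
144^2 ≡ 79 (mod 227)
144^113 ≡ 1 (mod 227) ✓
Therefore the multiplicative order of 144 modulo 227 is 113.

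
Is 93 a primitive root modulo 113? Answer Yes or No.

Yes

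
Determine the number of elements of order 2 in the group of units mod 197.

1

φ(197) = 197 − 1 = 196 = 2^2 · 7^2.
(Z/197Z)^× is cyclic (|G| = 196); a cyclic group of order m has exactly φ(d) elements of each order d | m, and none otherwise.
2 | 196, and φ(2) = 2 − 1 = 1.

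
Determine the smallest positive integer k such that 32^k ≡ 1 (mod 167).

ord(32) | φ(167) = 167 − 1 = 166 = 2 · 83.
Divisors of 166: 1, 2, 83, 166.
Compute 32^d (mod 167) for the divisors d until we hit 1:
32^1 ≡ 32 (mod 167)
32^2 ≡ 22 (mod 167)
32^83 ≡ 1 (mod 167) ✓
Therefore the multiplicative order of 32 modulo 167 is 83.

83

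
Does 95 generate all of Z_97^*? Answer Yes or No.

φ(97) = 97 − 1 = 96 = 2^5 · 3.
95 is a primitive root mod 97 iff 95^(φ(97)/q) ≢ 1 for every prime q | φ(97), i.e. q ∈ {2, 3}.
95^48 ≡ 1 (mod 97)  [q = 2: ≡ 1 ✗]
95^32 ≡ 35 (mod 97)  [q = 3: ≢ 1 ✓]
The check at q = 2 fails, so 95 generates a proper subgroup.

No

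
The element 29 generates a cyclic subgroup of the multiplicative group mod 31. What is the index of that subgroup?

ord(29) | φ(31) = 31 − 1 = 30 = 2 · 3 · 5.
Divisors of 30: 1, 2, 3, 5, 6, 10, 15, 30.
Compute 29^d (mod 31) for the divisors d until we hit 1:
29^1 ≡ 29
29^2 ≡ 4
29^3 ≡ 23
29^5 ≡ 30
29^6 ≡ 2
29^10 ≡ 1
The order of 29 is 10, so the subgroup it generates has 10 elements.
Index = |(Z/31Z)^×| / |⟨29⟩| = 30 / 10 = 3.

3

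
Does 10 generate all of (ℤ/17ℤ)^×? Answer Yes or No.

Yes

φ(17) = 17 − 1 = 16 = 2^4.
It suffices to check that the order of 10 is not a proper divisor of 16: compute 10^(16/q) for q ∈ {2}.
10^8 ≡ 16 (mod 17)  [q = 2: ≢ 1 ✓]
Every test exponent gives a nontrivial residue, hence 10 generates the full group.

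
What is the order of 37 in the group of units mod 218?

By Lagrange's theorem, ord_218(37) divides φ(218) = φ(2)·φ(109) = 1·108 = 108 = 2^2 · 3^3.
Divisors of 108: 1, 2, 3, 4, 6, 9, 12, 18, 27, 36, 54, 108.
Test each divisor d:
37^1 ≡ 37 (mod 218)
37^2 ≡ 61 (mod 218)
37^3 ≡ 77 (mod 218)
37^4 ≡ 15 (mod 218)
37^6 ≡ 43 (mod 218)
37^9 ≡ 41 (mod 218)
37^12 ≡ 105 (mod 218)
37^18 ≡ 155 (mod 218)
37^27 ≡ 33 (mod 218)
37^36 ≡ 45 (mod 218)
37^54 ≡ 217 (mod 218)
37^108 ≡ 1 (mod 218) ✓
Hence ord(37) = 108.

108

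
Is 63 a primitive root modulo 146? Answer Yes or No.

No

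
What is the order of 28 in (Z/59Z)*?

29

By Lagrange's theorem, ord_59(28) divides φ(59) = 59 − 1 = 58 = 2 · 29.
Divisors of 58: 1, 2, 29, 58.
Evaluate successive powers at the divisors of 58:
28^1 ≡ 28 (mod 59)
28^2 ≡ 17 (mod 59)
28^29 ≡ 1 (mod 59) ✓
The smallest such exponent is 29, so the order of 28 is 29.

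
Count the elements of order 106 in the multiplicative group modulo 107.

52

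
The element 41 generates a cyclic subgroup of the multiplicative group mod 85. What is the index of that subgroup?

4

By Lagrange's theorem, ord_85(41) divides φ(85) = φ(5·17) = (5−1)·(17−1) = 4·16 = 64 = 2^6.
Divisors of 64: 1, 2, 4, 8, 16, 32, 64.
Compute 41^d (mod 85) for the divisors d until we hit 1:
41^1 ≡ 41 (mod 85)
41^2 ≡ 66 (mod 85)
41^4 ≡ 21 (mod 85)
41^8 ≡ 16 (mod 85)
41^16 ≡ 1 (mod 85) ✓
The order of 41 is 16, so the subgroup it generates has 16 elements.
Index = |(Z/85Z)^×| / |⟨41⟩| = 64 / 16 = 4.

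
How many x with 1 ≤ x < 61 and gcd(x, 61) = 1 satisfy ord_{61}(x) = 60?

16

φ(61) = 61 − 1 = 60 = 2^2 · 3 · 5.
(Z/61Z)^× is cyclic (|G| = 60); a cyclic group of order m has exactly φ(d) elements of each order d | m, and none otherwise.
60 = 2^2 · 3 · 5 divides 60, and φ(60) = 16.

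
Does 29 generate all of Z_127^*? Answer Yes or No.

Yes

φ(127) = 127 − 1 = 126 = 2 · 3^2 · 7.
An element g generates (Z/127Z)^× iff g^(126/q) ≢ 1 (mod 127) for each prime q ∈ {2, 3, 7}.
29^63 ≡ 126 (mod 127)  [q = 2: ≢ 1 ✓]
29^42 ≡ 19 (mod 127)  [q = 3: ≢ 1 ✓]
29^18 ≡ 4 (mod 127)  [q = 7: ≢ 1 ✓]
None equal 1, so ord_127(29) = 126: 29 is a primitive root.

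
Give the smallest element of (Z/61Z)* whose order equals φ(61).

φ(61) = 61 − 1 = 60 = 2^2 · 3 · 5.
Test candidates g = 2, 3, … against the prime factors q ∈ {2, 3, 5} of φ(61): g is a generator iff g^(60/q) ≢ 1 for every such q.
g = 2: 2^30 ≡ 60; 2^20 ≡ 47; 2^12 ≡ 9 — none is 1, so 2 is a primitive root.
So 2 is the smallest generator of (Z/61Z)^×.

2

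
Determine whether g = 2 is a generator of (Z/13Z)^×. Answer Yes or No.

Yes

φ(13) = 13 − 1 = 12 = 2^2 · 3.
2 is a primitive root mod 13 iff 2^(φ(13)/q) ≢ 1 for every prime q | φ(13), i.e. q ∈ {2, 3}.
2^6 ≡ 12 (mod 13)  [q = 2: ≢ 1 ✓]
2^4 ≡ 3 (mod 13)  [q = 3: ≢ 1 ✓]
All checks pass, so 2 has order 12 and is a primitive root modulo 13.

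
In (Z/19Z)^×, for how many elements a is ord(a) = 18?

φ(19) = 19 − 1 = 18 = 2 · 3^2.
In a cyclic group of order 18, there are φ(d) elements of order d for each divisor d of 18, and zero for non-divisors.
18 = 2 · 3^2 divides 18, and φ(18) = 6.

6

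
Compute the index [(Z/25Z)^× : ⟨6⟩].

4

The order of 6 must divide φ(25) = φ(5^2) = 5·(5−1) = 20 = 2^2 · 5.
Divisors of 20: 1, 2, 4, 5, 10, 20.
Evaluate successive powers at the divisors of 20:
6^1 ≡ 6 (mod 25)
6^2 ≡ 11 (mod 25)
6^4 ≡ 21 (mod 25)
6^5 ≡ 1 (mod 25) ✓
The order of 6 is 5, so the subgroup it generates has 5 elements.
[(Z/25Z)^× : ⟨6⟩] = 20/5 = 4.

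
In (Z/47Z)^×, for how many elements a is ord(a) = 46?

φ(47) = 47 − 1 = 46 = 2 · 23.
In a cyclic group of order 46, there are φ(d) elements of order d for each divisor d of 46, and zero for non-divisors.
46 = 2 · 23 divides 46, and φ(46) = 22.

22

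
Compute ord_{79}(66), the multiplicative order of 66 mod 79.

78

Since 66 ∈ (Z/79Z)^×, its order divides φ(79) = 79 − 1 = 78 = 2 · 3 · 13.
Divisors of 78: 1, 2, 3, 6, 13, 26, 39, 78.
Check 66^d mod 79 for each divisor in increasing order:
66^1 ≡ 66
66^2 ≡ 11
66^3 ≡ 15
66^6 ≡ 67
66^13 ≡ 24
66^26 ≡ 23
66^39 ≡ 78
66^78 ≡ 1
So ord_79(66) = 78.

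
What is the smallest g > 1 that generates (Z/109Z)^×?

6

φ(109) = 109 − 1 = 108 = 2^2 · 3^3.
g is a primitive root iff g^(108/q) ≢ 1 (mod 109) for each prime q ∈ {2, 3}.
g = 2: 2^54 ≡ 108; 2^36 ≡ 1 — hits 1, so not a primitive root.
g = 3: 3^54 ≡ 1 — hits 1, so not a primitive root.
g = 4: 4^54 ≡ 1 — hits 1, so not a primitive root.
g = 5: 5^54 ≡ 1 — hits 1, so not a primitive root.
g = 6: 6^54 ≡ 108; 6^36 ≡ 63 — none is 1, so 6 is a primitive root.
So 6 is the smallest generator of (Z/109Z)^×.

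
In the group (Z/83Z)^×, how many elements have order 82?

40

φ(83) = 83 − 1 = 82 = 2 · 41.
(Z/83Z)^× is cyclic (|G| = 82); a cyclic group of order m has exactly φ(d) elements of each order d | m, and none otherwise.
82 = 2 · 41 divides 82, and φ(82) = 40.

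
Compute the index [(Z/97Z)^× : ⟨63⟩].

3

Since 63 ∈ (Z/97Z)^×, its order divides φ(97) = 97 − 1 = 96 = 2^5 · 3.
Divisors of 96: 1, 2, 3, 4, 6, 8, 12, 16, 24, 32, 48, 96.
Evaluate successive powers at the divisors of 96:
63^1 ≡ 63 (mod 97)
63^2 ≡ 89 (mod 97)
63^3 ≡ 78 (mod 97)
63^4 ≡ 64 (mod 97)
63^6 ≡ 70 (mod 97)
63^8 ≡ 22 (mod 97)
63^12 ≡ 50 (mod 97)
63^16 ≡ 96 (mod 97)
63^24 ≡ 75 (mod 97)
63^32 ≡ 1 (mod 97) ✓
Thus |⟨63⟩| = ord(63) = 32.
[(Z/97Z)^× : ⟨63⟩] = 96/32 = 3.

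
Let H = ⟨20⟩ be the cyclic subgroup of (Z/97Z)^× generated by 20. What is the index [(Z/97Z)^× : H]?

3

ord(20) | φ(97) = 97 − 1 = 96 = 2^5 · 3.
Divisors of 96: 1, 2, 3, 4, 6, 8, 12, 16, 24, 32, 48, 96.
Evaluate successive powers at the divisors of 96:
20^1 ≡ 20 (mod 97)
20^2 ≡ 12 (mod 97)
20^3 ≡ 46 (mod 97)
20^4 ≡ 47 (mod 97)
20^6 ≡ 79 (mod 97)
20^8 ≡ 75 (mod 97)
20^12 ≡ 33 (mod 97)
20^16 ≡ 96 (mod 97)
20^24 ≡ 22 (mod 97)
20^32 ≡ 1 (mod 97) ✓
Thus |⟨20⟩| = ord(20) = 32.
Index = |(Z/97Z)^×| / |⟨20⟩| = 96 / 32 = 3.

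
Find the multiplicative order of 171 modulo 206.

51

By Lagrange's theorem, ord_206(171) divides φ(206) = φ(2)·φ(103) = 1·102 = 102 = 2 · 3 · 17.
Divisors of 102: 1, 2, 3, 6, 17, 34, 51, 102.
Test each divisor d:
171^1 ≡ 171 (mod 206)
171^2 ≡ 195 (mod 206)
171^3 ≡ 179 (mod 206)
171^6 ≡ 111 (mod 206)
171^17 ≡ 159 (mod 206)
171^34 ≡ 149 (mod 206)
171^51 ≡ 1 (mod 206) ✓
The smallest such exponent is 51, so the order of 171 is 51.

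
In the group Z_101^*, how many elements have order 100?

40

φ(101) = 101 − 1 = 100 = 2^2 · 5^2.
(Z/101Z)^× is cyclic (|G| = 100); a cyclic group of order m has exactly φ(d) elements of each order d | m, and none otherwise.
100 = 2^2 · 5^2 divides 100, and φ(100) = 40.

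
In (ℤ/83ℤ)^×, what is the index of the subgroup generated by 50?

1

The order of 50 must divide φ(83) = 83 − 1 = 82 = 2 · 41.
Divisors of 82: 1, 2, 41, 82.
Evaluate successive powers at the divisors of 82:
50^1 ≡ 50 (mod 83)
50^2 ≡ 10 (mod 83)
50^41 ≡ 82 (mod 83)
50^82 ≡ 1 (mod 83) ✓
Thus |⟨50⟩| = ord(50) = 82.
Index = |(Z/83Z)^×| / |⟨50⟩| = 82 / 82 = 1.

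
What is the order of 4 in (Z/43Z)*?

ord(4) | φ(43) = 43 − 1 = 42 = 2 · 3 · 7.
Divisors of 42: 1, 2, 3, 6, 7, 14, 21, 42.
Test each divisor d:
4^1 ≡ 4 (mod 43)
4^2 ≡ 16 (mod 43)
4^3 ≡ 21 (mod 43)
4^6 ≡ 11 (mod 43)
4^7 ≡ 1 (mod 43) ✓
Therefore the multiplicative order of 4 modulo 43 is 7.

7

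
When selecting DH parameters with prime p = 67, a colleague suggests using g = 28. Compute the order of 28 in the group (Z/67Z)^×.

The order of 28 must divide φ(67) = 67 − 1 = 66 = 2 · 3 · 11.
Divisors of 66: 1, 2, 3, 6, 11, 22, 33, 66.
Evaluate successive powers at the divisors of 66:
28^1 ≡ 28 (mod 67)
28^2 ≡ 47 (mod 67)
28^3 ≡ 43 (mod 67)
28^6 ≡ 40 (mod 67)
28^11 ≡ 38 (mod 67)
28^22 ≡ 37 (mod 67)
28^33 ≡ 66 (mod 67)
28^66 ≡ 1 (mod 67) ✓
Hence ord(28) = 66.

66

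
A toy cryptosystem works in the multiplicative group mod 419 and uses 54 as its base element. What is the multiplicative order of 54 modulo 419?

418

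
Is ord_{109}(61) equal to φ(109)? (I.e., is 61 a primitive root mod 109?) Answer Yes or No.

φ(109) = 109 − 1 = 108 = 2^2 · 3^3.
Test 61^(108/q) mod 109 for each prime factor q of 108:
61^54 ≡ 1 (mod 109)  [q = 2: ≡ 1 ✗]
61^36 ≡ 63 (mod 109)  [q = 3: ≢ 1 ✓]
The check at q = 2 fails, so 61 generates a proper subgroup.

No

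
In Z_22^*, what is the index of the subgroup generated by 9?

By Lagrange's theorem, ord_22(9) divides φ(22) = φ(2)·φ(11) = 1·10 = 10 = 2 · 5.
Divisors of 10: 1, 2, 5, 10.
Evaluate successive powers at the divisors of 10:
9^1 ≡ 9 (mod 22)
9^2 ≡ 15 (mod 22)
9^5 ≡ 1 (mod 22) ✓
So ord_22(9) = 5, hence |⟨9⟩| = 5.
[(Z/22Z)^× : ⟨9⟩] = 10/5 = 2.

2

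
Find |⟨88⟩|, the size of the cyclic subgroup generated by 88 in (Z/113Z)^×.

Since 88 ∈ (Z/113Z)^×, its order divides φ(113) = 113 − 1 = 112 = 2^4 · 7.
Divisors of 112: 1, 2, 4, 7, 8, 14, 16, 28, 56, 112.
Check 88^d mod 113 for each divisor in increasing order:
88^1 ≡ 88 (mod 113)
88^2 ≡ 60 (mod 113)
88^4 ≡ 97 (mod 113)
88^7 ≡ 44 (mod 113)
88^8 ≡ 30 (mod 113)
88^14 ≡ 15 (mod 113)
88^16 ≡ 109 (mod 113)
88^28 ≡ 112 (mod 113)
88^56 ≡ 1 (mod 113) ✓
Therefore the multiplicative order of 88 modulo 113 is 56.

56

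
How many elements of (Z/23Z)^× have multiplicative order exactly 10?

0

φ(23) = 23 − 1 = 22 = 2 · 11.
Since (Z/23Z)^× is cyclic of order 22, the number of elements of order d is φ(d) when d | 22 and 0 otherwise.
10 does not divide 22, so no element of (Z/23Z)^× has order 10.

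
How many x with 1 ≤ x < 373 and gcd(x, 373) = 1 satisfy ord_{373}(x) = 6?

φ(373) = 373 − 1 = 372 = 2^2 · 3 · 31.
In a cyclic group of order 372, there are φ(d) elements of order d for each divisor d of 372, and zero for non-divisors.
6 = 2 · 3 divides 372, and φ(6) = 2.

2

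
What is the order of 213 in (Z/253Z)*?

Since 213 ∈ (Z/253Z)^×, its order divides φ(253) = φ(11·23) = (11−1)·(23−1) = 10·22 = 220 = 2^2 · 5 · 11.
Divisors of 220: 1, 2, 4, 5, 10, 11, 20, 22, 44, 55, 110, 220.
Evaluate successive powers at the divisors of 220:
213^1 ≡ 213
213^2 ≡ 82
213^4 ≡ 146
213^5 ≡ 232
213^10 ≡ 188
213^11 ≡ 70
213^20 ≡ 177
213^22 ≡ 93
213^44 ≡ 47
213^55 ≡ 1
So ord_253(213) = 55.

55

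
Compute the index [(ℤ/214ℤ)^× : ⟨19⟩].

2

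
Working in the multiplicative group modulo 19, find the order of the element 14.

The order of 14 must divide φ(19) = 19 − 1 = 18 = 2 · 3^2.
Divisors of 18: 1, 2, 3, 6, 9, 18.
Test each divisor d:
14^1 ≡ 14 (mod 19)
14^2 ≡ 6 (mod 19)
14^3 ≡ 8 (mod 19)
14^6 ≡ 7 (mod 19)
14^9 ≡ 18 (mod 19)
14^18 ≡ 1 (mod 19) ✓
The smallest such exponent is 18, so the order of 14 is 18.

18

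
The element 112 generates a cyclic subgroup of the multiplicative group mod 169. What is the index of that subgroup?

3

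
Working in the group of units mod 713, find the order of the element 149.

By Lagrange's theorem, ord_713(149) divides φ(713) = φ(23·31) = (23−1)·(31−1) = 22·30 = 660 = 2^2 · 3 · 5 · 11.
Divisors of 660: 1, 2, 3, 4, 5, 6, 10, 11, 12, 15, 20, 22, 30, 33, 44, 55, 60, 66, 110, 132, 165, 220, 330, 660.
Test each divisor d:
149^1 ≡ 149 (mod 713)
149^2 ≡ 98 (mod 713)
149^3 ≡ 342 (mod 713)
149^4 ≡ 335 (mod 713)
149^5 ≡ 5 (mod 713)
149^6 ≡ 32 (mod 713)
149^10 ≡ 25 (mod 713)
149^11 ≡ 160 (mod 713)
149^12 ≡ 311 (mod 713)
149^15 ≡ 125 (mod 713)
149^20 ≡ 625 (mod 713)
149^22 ≡ 645 (mod 713)
149^30 ≡ 652 (mod 713)
149^33 ≡ 528 (mod 713)
149^44 ≡ 346 (mod 713)
149^55 ≡ 459 (mod 713)
149^60 ≡ 156 (mod 713)
149^66 ≡ 1 (mod 713) ✓
Therefore the multiplicative order of 149 modulo 713 is 66.

66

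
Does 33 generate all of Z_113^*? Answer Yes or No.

φ(113) = 113 − 1 = 112 = 2^4 · 7.
It suffices to check that the order of 33 is not a proper divisor of 112: compute 33^(112/q) for q ∈ {2, 7}.
33^56 ≡ 112 (mod 113)  [q = 2: ≢ 1 ✓]
33^16 ≡ 109 (mod 113)  [q = 7: ≢ 1 ✓]
All checks pass, so 33 has order 112 and is a primitive root modulo 113.

Yes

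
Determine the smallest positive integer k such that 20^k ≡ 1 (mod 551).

7

ord(20) | φ(551) = φ(19·29) = (19−1)·(29−1) = 18·28 = 504 = 2^3 · 3^2 · 7.
Divisors of 504: 1, 2, 3, 4, 6, 7, 8, 9, 12, 14, 18, 21, 24, 28, 36, 42, 56, 63, 72, 84, 126, 168, 252, 504.
Compute 20^d (mod 551) for the divisors d until we hit 1:
20^1 ≡ 20 (mod 551)
20^2 ≡ 400 (mod 551)
20^3 ≡ 286 (mod 551)
20^4 ≡ 210 (mod 551)
20^6 ≡ 248 (mod 551)
20^7 ≡ 1 (mod 551) ✓
So ord_551(20) = 7.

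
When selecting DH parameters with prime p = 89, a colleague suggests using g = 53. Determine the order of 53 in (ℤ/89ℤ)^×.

44

ord(53) | φ(89) = 89 − 1 = 88 = 2^3 · 11.
Divisors of 88: 1, 2, 4, 8, 11, 22, 44, 88.
Compute 53^d (mod 89) for the divisors d until we hit 1:
53^1 ≡ 53 (mod 89)
53^2 ≡ 50 (mod 89)
53^4 ≡ 8 (mod 89)
53^8 ≡ 64 (mod 89)
53^11 ≡ 55 (mod 89)
53^22 ≡ 88 (mod 89)
53^44 ≡ 1 (mod 89) ✓
Therefore the multiplicative order of 53 modulo 89 is 44.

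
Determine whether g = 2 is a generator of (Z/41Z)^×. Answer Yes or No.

No

φ(41) = 41 − 1 = 40 = 2^3 · 5.
Test 2^(40/q) mod 41 for each prime factor q of 40:
2^20 ≡ 1 (mod 41)  [q = 2: ≡ 1 ✗]
2^8 ≡ 10 (mod 41)  [q = 5: ≢ 1 ✓]
Since 2^20 ≡ 1, the order of 2 divides 20 < 40, so 2 is not a primitive root.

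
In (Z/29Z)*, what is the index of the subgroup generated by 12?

The order of 12 must divide φ(29) = 29 − 1 = 28 = 2^2 · 7.
Divisors of 28: 1, 2, 4, 7, 14, 28.
Check 12^d mod 29 for each divisor in increasing order:
12^1 ≡ 12 (mod 29)
12^2 ≡ 28 (mod 29)
12^4 ≡ 1 (mod 29) ✓
Thus |⟨12⟩| = ord(12) = 4.
Index = |(Z/29Z)^×| / |⟨12⟩| = 28 / 4 = 7.

7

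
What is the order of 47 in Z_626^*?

312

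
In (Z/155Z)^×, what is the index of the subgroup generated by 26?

20

By Lagrange's theorem, ord_155(26) divides φ(155) = φ(5·31) = (5−1)·(31−1) = 4·30 = 120 = 2^3 · 3 · 5.
Divisors of 120: 1, 2, 3, 4, 5, 6, 8, 10, 12, 15, 20, 24, 30, 40, 60, 120.
Test each divisor d:
26^1 ≡ 26 (mod 155)
26^2 ≡ 56 (mod 155)
26^3 ≡ 61 (mod 155)
26^4 ≡ 36 (mod 155)
26^5 ≡ 6 (mod 155)
26^6 ≡ 1 (mod 155) ✓
So ord_155(26) = 6, hence |⟨26⟩| = 6.
[(Z/155Z)^× : ⟨26⟩] = 120/6 = 20.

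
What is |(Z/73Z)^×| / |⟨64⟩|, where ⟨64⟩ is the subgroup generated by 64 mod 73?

24

The order of 64 must divide φ(73) = 73 − 1 = 72 = 2^3 · 3^2.
Divisors of 72: 1, 2, 3, 4, 6, 8, 9, 12, 18, 24, 36, 72.
Evaluate successive powers at the divisors of 72:
64^1 ≡ 64 (mod 73)
64^2 ≡ 8 (mod 73)
64^3 ≡ 1 (mod 73) ✓
So ord_73(64) = 3, hence |⟨64⟩| = 3.
Index = |(Z/73Z)^×| / |⟨64⟩| = 72 / 3 = 24.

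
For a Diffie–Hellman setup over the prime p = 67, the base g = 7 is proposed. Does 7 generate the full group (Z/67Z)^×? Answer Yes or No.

Yes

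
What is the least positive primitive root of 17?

φ(17) = 17 − 1 = 16 = 2^4.
g is a primitive root iff g^(16/q) ≢ 1 (mod 17) for each prime q ∈ {2}.
g = 2: 2^8 ≡ 1 — hits 1, so not a primitive root.
g = 3: 3^8 ≡ 16 — none is 1, so 3 is a primitive root.
So 3 is the smallest generator of (Z/17Z)^×.

3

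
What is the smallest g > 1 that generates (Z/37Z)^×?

φ(37) = 37 − 1 = 36 = 2^2 · 3^2.
g is a primitive root iff g^(36/q) ≢ 1 (mod 37) for each prime q ∈ {2, 3}.
g = 2: 2^18 ≡ 36; 2^12 ≡ 26 — none is 1, so 2 is a primitive root.
Hence the least primitive root of 37 is 2.

2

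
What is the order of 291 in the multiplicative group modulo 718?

358

The order of 291 must divide φ(718) = φ(2)·φ(359) = 1·358 = 358 = 2 · 179.
Divisors of 358: 1, 2, 179, 358.
Compute 291^d (mod 718) for the divisors d until we hit 1:
291^1 ≡ 291 (mod 718)
291^2 ≡ 675 (mod 718)
291^179 ≡ 717 (mod 718)
291^358 ≡ 1 (mod 718) ✓
So ord_718(291) = 358.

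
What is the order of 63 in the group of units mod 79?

ord(63) | φ(79) = 79 − 1 = 78 = 2 · 3 · 13.
Divisors of 78: 1, 2, 3, 6, 13, 26, 39, 78.
Evaluate successive powers at the divisors of 78:
63^1 ≡ 63
63^2 ≡ 19
63^3 ≡ 12
63^6 ≡ 65
63^13 ≡ 24
63^26 ≡ 23
63^39 ≡ 78
63^78 ≡ 1
The smallest such exponent is 78, so the order of 63 is 78.

78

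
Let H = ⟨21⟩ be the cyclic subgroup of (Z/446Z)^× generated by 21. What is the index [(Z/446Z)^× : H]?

Since 21 ∈ (Z/446Z)^×, its order divides φ(446) = φ(2)·φ(223) = 1·222 = 222 = 2 · 3 · 37.
Divisors of 222: 1, 2, 3, 6, 37, 74, 111, 222.
Check 21^d mod 446 for each divisor in increasing order:
21^1 ≡ 21 (mod 446)
21^2 ≡ 441 (mod 446)
21^3 ≡ 341 (mod 446)
21^6 ≡ 321 (mod 446)
21^37 ≡ 407 (mod 446)
21^74 ≡ 183 (mod 446)
21^111 ≡ 445 (mod 446)
21^222 ≡ 1 (mod 446) ✓
The order of 21 is 222, so the subgroup it generates has 222 elements.
Index = |(Z/446Z)^×| / |⟨21⟩| = 222 / 222 = 1.

1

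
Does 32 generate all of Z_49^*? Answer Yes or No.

No

φ(49) = φ(7^2) = 7·(7−1) = 42 = 2 · 3 · 7.
32 is a primitive root mod 49 iff 32^(φ(49)/q) ≢ 1 for every prime q | φ(49), i.e. q ∈ {2, 3, 7}.
32^21 ≡ 1 (mod 49)  [q = 2: ≡ 1 ✗]
32^14 ≡ 30 (mod 49)  [q = 3: ≢ 1 ✓]
32^6 ≡ 22 (mod 49)  [q = 7: ≢ 1 ✓]
Since 32^21 ≡ 1, the order of 32 divides 21 < 42, so 32 is not a primitive root.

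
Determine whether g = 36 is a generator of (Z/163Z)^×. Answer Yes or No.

No

φ(163) = 163 − 1 = 162 = 2 · 3^4.
An element g generates (Z/163Z)^× iff g^(162/q) ≢ 1 (mod 163) for each prime q ∈ {2, 3}.
36^81 ≡ 1 (mod 163)  [q = 2: ≡ 1 ✗]
36^54 ≡ 1 (mod 163)  [q = 3: ≡ 1 ✗]
36^81 ≡ 1 shows ord(36) | 81, strictly less than φ(163); not a primitive root.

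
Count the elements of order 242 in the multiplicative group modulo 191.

0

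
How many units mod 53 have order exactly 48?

φ(53) = 53 − 1 = 52 = 2^2 · 13.
Since (Z/53Z)^× is cyclic of order 52, the number of elements of order d is φ(d) when d | 52 and 0 otherwise.
Since 48 ∤ 52, the count is 0.

0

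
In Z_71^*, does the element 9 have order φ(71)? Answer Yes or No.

No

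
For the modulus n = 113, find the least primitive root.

φ(113) = 113 − 1 = 112 = 2^4 · 7.
g is a primitive root iff g^(112/q) ≢ 1 (mod 113) for each prime q ∈ {2, 7}.
g = 2: 2^56 ≡ 1 — hits 1, so not a primitive root.
g = 3: 3^56 ≡ 112; 3^16 ≡ 49 — none is 1, so 3 is a primitive root.
So 3 is the smallest generator of (Z/113Z)^×.

3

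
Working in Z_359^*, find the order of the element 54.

179

The order of 54 must divide φ(359) = 359 − 1 = 358 = 2 · 179.
Divisors of 358: 1, 2, 179, 358.
Check 54^d mod 359 for each divisor in increasing order:
54^1 ≡ 54 (mod 359)
54^2 ≡ 44 (mod 359)
54^179 ≡ 1 (mod 359) ✓
Therefore the multiplicative order of 54 modulo 359 is 179.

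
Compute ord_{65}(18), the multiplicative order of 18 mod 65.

4

ord(18) | φ(65) = φ(5·13) = (5−1)·(13−1) = 4·12 = 48 = 2^4 · 3.
Divisors of 48: 1, 2, 3, 4, 6, 8, 12, 16, 24, 48.
Compute 18^d (mod 65) for the divisors d until we hit 1:
18^1 ≡ 18 (mod 65)
18^2 ≡ 64 (mod 65)
18^3 ≡ 47 (mod 65)
18^4 ≡ 1 (mod 65) ✓
Hence ord(18) = 4.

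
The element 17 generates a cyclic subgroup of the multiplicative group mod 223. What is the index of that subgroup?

6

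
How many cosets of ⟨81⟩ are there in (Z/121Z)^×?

22

By Lagrange's theorem, ord_121(81) divides φ(121) = φ(11^2) = 11·(11−1) = 110 = 2 · 5 · 11.
Divisors of 110: 1, 2, 5, 10, 11, 22, 55, 110.
Evaluate successive powers at the divisors of 110:
81^1 ≡ 81 (mod 121)
81^2 ≡ 27 (mod 121)
81^5 ≡ 1 (mod 121) ✓
Thus |⟨81⟩| = ord(81) = 5.
[(Z/121Z)^× : ⟨81⟩] = 110/5 = 22.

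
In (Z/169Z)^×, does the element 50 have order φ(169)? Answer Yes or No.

Yes

φ(169) = φ(13^2) = 13·(13−1) = 156 = 2^2 · 3 · 13.
An element g generates (Z/169Z)^× iff g^(156/q) ≢ 1 (mod 169) for each prime q ∈ {2, 3, 13}.
50^78 ≡ 168 (mod 169)  [q = 2: ≢ 1 ✓]
50^52 ≡ 146 (mod 169)  [q = 3: ≢ 1 ✓]
50^12 ≡ 66 (mod 169)  [q = 13: ≢ 1 ✓]
None equal 1, so ord_169(50) = 156: 50 is a primitive root.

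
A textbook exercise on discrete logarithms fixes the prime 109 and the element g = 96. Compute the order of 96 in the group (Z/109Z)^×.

108

ord(96) | φ(109) = 109 − 1 = 108 = 2^2 · 3^3.
Divisors of 108: 1, 2, 3, 4, 6, 9, 12, 18, 27, 36, 54, 108.
Compute 96^d (mod 109) for the divisors d until we hit 1:
96^1 ≡ 96 (mod 109)
96^2 ≡ 60 (mod 109)
96^3 ≡ 92 (mod 109)
96^4 ≡ 3 (mod 109)
96^6 ≡ 71 (mod 109)
96^9 ≡ 101 (mod 109)
96^12 ≡ 27 (mod 109)
96^18 ≡ 64 (mod 109)
96^27 ≡ 33 (mod 109)
96^36 ≡ 63 (mod 109)
96^54 ≡ 108 (mod 109)
96^108 ≡ 1 (mod 109) ✓
Hence ord(96) = 108.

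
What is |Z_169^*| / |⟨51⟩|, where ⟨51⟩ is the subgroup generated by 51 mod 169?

The order of 51 must divide φ(169) = φ(13^2) = 13·(13−1) = 156 = 2^2 · 3 · 13.
Divisors of 156: 1, 2, 3, 4, 6, 12, 13, 26, 39, 52, 78, 156.
Compute 51^d (mod 169) for the divisors d until we hit 1:
51^1 ≡ 51
51^2 ≡ 66
51^3 ≡ 155
51^4 ≡ 131
51^6 ≡ 27
51^12 ≡ 53
51^13 ≡ 168
51^26 ≡ 1
Thus |⟨51⟩| = ord(51) = 26.
[(Z/169Z)^× : ⟨51⟩] = 156/26 = 6.

6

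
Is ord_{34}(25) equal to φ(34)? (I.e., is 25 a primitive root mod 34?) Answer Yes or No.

No

φ(34) = φ(2)·φ(17) = 1·16 = 16 = 2^4.
An element g generates (Z/34Z)^× iff g^(16/q) ≢ 1 (mod 34) for each prime q ∈ {2}.
25^8 ≡ 1 (mod 34)  [q = 2: ≡ 1 ✗]
The check at q = 2 fails, so 25 generates a proper subgroup.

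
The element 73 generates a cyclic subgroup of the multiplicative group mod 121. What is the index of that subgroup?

By Lagrange's theorem, ord_121(73) divides φ(121) = φ(11^2) = 11·(11−1) = 110 = 2 · 5 · 11.
Divisors of 110: 1, 2, 5, 10, 11, 22, 55, 110.
Compute 73^d (mod 121) for the divisors d until we hit 1:
73^1 ≡ 73
73^2 ≡ 5
73^5 ≡ 10
73^10 ≡ 100
73^11 ≡ 40
73^22 ≡ 27
73^55 ≡ 120
73^110 ≡ 1
So ord_121(73) = 110, hence |⟨73⟩| = 110.
[(Z/121Z)^× : ⟨73⟩] = 110/110 = 1.

1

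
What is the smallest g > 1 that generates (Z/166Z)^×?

5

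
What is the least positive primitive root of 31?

φ(31) = 31 − 1 = 30 = 2 · 3 · 5.
g is a primitive root iff g^(30/q) ≢ 1 (mod 31) for each prime q ∈ {2, 3, 5}.
g = 2: 2^15 ≡ 1 — hits 1, so not a primitive root.
g = 3: 3^15 ≡ 30; 3^10 ≡ 25; 3^6 ≡ 16 — none is 1, so 3 is a primitive root.
Hence the least primitive root of 31 is 3.

3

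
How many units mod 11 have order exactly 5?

4

φ(11) = 11 − 1 = 10 = 2 · 5.
(Z/11Z)^× is cyclic (|G| = 10); a cyclic group of order m has exactly φ(d) elements of each order d | m, and none otherwise.
5 | 10, and φ(5) = 5 − 1 = 4.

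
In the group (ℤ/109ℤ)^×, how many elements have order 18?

6

φ(109) = 109 − 1 = 108 = 2^2 · 3^3.
Since (Z/109Z)^× is cyclic of order 108, the number of elements of order d is φ(d) when d | 108 and 0 otherwise.
18 = 2 · 3^2 divides 108, and φ(18) = 6.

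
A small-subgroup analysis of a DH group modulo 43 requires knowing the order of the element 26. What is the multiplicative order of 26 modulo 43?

42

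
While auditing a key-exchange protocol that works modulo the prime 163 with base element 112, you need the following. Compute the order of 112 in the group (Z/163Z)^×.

Since 112 ∈ (Z/163Z)^×, its order divides φ(163) = 163 − 1 = 162 = 2 · 3^4.
Divisors of 162: 1, 2, 3, 6, 9, 18, 27, 54, 81, 162.
Evaluate successive powers at the divisors of 162:
112^1 ≡ 112 (mod 163)
112^2 ≡ 156 (mod 163)
112^3 ≡ 31 (mod 163)
112^6 ≡ 146 (mod 163)
112^9 ≡ 125 (mod 163)
112^18 ≡ 140 (mod 163)
112^27 ≡ 59 (mod 163)
112^54 ≡ 58 (mod 163)
112^81 ≡ 162 (mod 163)
112^162 ≡ 1 (mod 163) ✓
Therefore the multiplicative order of 112 modulo 163 is 162.

162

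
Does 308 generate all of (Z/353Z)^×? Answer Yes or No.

Yes

φ(353) = 353 − 1 = 352 = 2^5 · 11.
308 is a primitive root mod 353 iff 308^(φ(353)/q) ≢ 1 for every prime q | φ(353), i.e. q ∈ {2, 11}.
308^176 ≡ 352 (mod 353)  [q = 2: ≢ 1 ✓]
308^32 ≡ 131 (mod 353)  [q = 11: ≢ 1 ✓]
Every test exponent gives a nontrivial residue, hence 308 generates the full group.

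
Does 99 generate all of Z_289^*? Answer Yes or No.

φ(289) = φ(17^2) = 17·(17−1) = 272 = 2^4 · 17.
It suffices to check that the order of 99 is not a proper divisor of 272: compute 99^(272/q) for q ∈ {2, 17}.
99^136 ≡ 288 (mod 289)  [q = 2: ≢ 1 ✓]
99^16 ≡ 205 (mod 289)  [q = 17: ≢ 1 ✓]
All checks pass, so 99 has order 272 and is a primitive root modulo 289.

Yes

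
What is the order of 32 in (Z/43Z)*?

ord(32) | φ(43) = 43 − 1 = 42 = 2 · 3 · 7.
Divisors of 42: 1, 2, 3, 6, 7, 14, 21, 42.
Evaluate successive powers at the divisors of 42:
32^1 ≡ 32
32^2 ≡ 35
32^3 ≡ 2
32^6 ≡ 4
32^7 ≡ 42
32^14 ≡ 1
So ord_43(32) = 14.

14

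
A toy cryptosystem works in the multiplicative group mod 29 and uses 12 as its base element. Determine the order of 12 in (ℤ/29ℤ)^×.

4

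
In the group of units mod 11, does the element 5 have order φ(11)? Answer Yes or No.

φ(11) = 11 − 1 = 10 = 2 · 5.
An element g generates (Z/11Z)^× iff g^(10/q) ≢ 1 (mod 11) for each prime q ∈ {2, 5}.
5^5 ≡ 1 (mod 11)  [q = 2: ≡ 1 ✗]
5^2 ≡ 3 (mod 11)  [q = 5: ≢ 1 ✓]
The check at q = 2 fails, so 5 generates a proper subgroup.

No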